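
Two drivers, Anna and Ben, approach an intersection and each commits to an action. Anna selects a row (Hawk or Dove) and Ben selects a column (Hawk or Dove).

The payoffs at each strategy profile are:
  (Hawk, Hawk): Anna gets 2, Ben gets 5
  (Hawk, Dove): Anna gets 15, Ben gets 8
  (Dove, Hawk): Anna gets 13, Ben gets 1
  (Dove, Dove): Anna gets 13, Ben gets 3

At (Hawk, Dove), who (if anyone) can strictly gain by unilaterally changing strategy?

Anna at (Hawk, Dove) earns 15; deviating to Dove yields 13 — not better.
Ben earns 8; deviating to Hawk yields 5 — not better.
Neither player can strictly improve; the profile is a Nash equilibrium.

Neither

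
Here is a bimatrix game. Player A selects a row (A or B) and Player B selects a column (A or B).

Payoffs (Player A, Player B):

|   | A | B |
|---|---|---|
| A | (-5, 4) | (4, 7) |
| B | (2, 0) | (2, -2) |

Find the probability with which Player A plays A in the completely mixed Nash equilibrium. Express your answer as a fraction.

Let x be the probability that Player A plays A. In a completely mixed equilibrium, Player B must be indifferent between A and B.
Player B's expected payoff from A is 4x; from B it is 7x − 2(1−x).
Setting these equal: 4x = 9x − 2, so x = 2/5.

2/5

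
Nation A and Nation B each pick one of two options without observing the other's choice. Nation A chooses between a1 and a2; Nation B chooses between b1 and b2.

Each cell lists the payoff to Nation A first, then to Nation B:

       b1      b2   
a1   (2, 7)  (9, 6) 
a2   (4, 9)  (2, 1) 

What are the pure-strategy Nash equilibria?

(a2, b1)

(a1, b1): Nation A prefers a2 (4 > 2) — not an equilibrium.
(a1, b2): Nation B prefers b1 (7 > 6) — not an equilibrium.
(a2, b1): Nation A gets 4 ≥ 2 from a1, and Nation B gets 9 ≥ 1 from b2 — Nash equilibrium.
(a2, b2): Nation A prefers a1 (9 > 2); Nation B prefers b1 (9 > 1) — not an equilibrium.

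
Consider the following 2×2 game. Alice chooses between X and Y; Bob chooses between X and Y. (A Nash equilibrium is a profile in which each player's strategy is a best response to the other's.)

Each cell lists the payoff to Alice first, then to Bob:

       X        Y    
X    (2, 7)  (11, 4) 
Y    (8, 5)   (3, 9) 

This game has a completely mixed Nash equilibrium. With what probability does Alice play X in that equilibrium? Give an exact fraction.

Let r be the probability that Alice plays X. In a completely mixed equilibrium, Bob must be indifferent between X and Y.
Bob's expected payoff from X is 7r + 5(1−r); from Y it is 4r + 9(1−r).
Setting these equal: 2r + 5 = −5r + 9, so r = 4/7.

4/7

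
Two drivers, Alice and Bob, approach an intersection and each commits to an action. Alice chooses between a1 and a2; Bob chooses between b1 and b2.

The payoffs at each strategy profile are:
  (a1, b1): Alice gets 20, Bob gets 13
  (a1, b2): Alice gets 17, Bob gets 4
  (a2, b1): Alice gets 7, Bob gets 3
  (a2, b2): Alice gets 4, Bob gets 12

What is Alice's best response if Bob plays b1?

Against b1, Alice earns 20 from a1 and 7 from a2.
So a1 is the best response.

a1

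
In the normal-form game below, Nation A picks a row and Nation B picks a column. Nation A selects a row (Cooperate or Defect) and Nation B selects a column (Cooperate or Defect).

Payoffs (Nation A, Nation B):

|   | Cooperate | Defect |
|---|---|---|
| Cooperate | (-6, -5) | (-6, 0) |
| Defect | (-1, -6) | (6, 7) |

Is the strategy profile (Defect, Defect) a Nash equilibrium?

At (Defect, Defect), Nation A earns 6; switching to Cooperate would give -6, so Nation A has no profitable deviation.
Nation B earns 7; switching to Cooperate would give -6, so Nation B has no profitable deviation.
Neither player can gain by a unilateral deviation, so this profile is a Nash equilibrium.

Yes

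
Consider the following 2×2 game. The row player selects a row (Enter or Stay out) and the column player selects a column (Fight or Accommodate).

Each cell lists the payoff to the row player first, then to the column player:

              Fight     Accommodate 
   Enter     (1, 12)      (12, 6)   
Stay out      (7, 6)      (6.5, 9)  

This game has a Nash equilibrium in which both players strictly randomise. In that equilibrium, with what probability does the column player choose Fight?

Let y be the probability that the column player plays Fight. In a completely mixed equilibrium, the row player must be indifferent between Enter and Stay out.
The row player's expected payoff from Enter is y + 12(1−y); from Stay out it is 7y + 6.5(1−y).
Setting these equal: −11y + 12 = 0.5y + 6.5, so y = 11/23.

11/23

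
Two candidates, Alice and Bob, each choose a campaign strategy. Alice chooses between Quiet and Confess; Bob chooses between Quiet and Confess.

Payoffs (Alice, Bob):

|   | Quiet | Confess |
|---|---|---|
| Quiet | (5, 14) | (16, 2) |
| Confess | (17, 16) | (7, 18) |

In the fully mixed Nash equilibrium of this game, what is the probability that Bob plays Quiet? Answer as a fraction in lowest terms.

3/7

Let q be the probability that Bob plays Quiet. In a completely mixed equilibrium, Alice must be indifferent between Quiet and Confess.
Alice's expected payoff from Quiet is 5q + 16(1−q); from Confess it is 17q + 7(1−q).
Setting these equal: −11q + 16 = 10q + 7, so q = 3/7.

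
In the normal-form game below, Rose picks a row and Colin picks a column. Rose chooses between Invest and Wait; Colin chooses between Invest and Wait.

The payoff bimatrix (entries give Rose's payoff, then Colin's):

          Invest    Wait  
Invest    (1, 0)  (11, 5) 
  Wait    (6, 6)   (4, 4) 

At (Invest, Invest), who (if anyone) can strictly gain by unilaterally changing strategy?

Both

Rose at (Invest, Invest) earns 1; deviating to Wait yields 6 — a strict improvement.
Colin earns 0; deviating to Wait yields 5 — a strict improvement.
Both Rose and Colin have strictly profitable deviations.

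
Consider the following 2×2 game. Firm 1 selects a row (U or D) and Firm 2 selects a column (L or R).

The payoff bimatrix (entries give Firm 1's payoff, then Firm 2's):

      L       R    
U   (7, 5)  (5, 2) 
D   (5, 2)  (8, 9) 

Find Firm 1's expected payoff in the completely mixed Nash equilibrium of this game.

31/5

First find q, the probability Firm 2 plays L, from Firm 1's indifference between U and D: 7q + 5(1−q) = 5q + 8(1−q), giving q = 3/5.
Since Firm 1 is indifferent in equilibrium, Firm 1's expected payoff equals the payoff from either row against (3/5, 2/5). Using U: 7(3/5) + 5(2/5) = 31/5.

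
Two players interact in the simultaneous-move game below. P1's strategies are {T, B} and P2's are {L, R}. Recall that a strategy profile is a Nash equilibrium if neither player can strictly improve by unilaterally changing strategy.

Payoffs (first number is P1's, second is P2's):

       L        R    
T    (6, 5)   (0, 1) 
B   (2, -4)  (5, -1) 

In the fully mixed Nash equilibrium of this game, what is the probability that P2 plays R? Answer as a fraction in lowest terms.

4/9

Let c be the probability that P2 plays L. In a completely mixed equilibrium, P1 must be indifferent between T and B.
P1's expected payoff from T is 6c; from B it is 2c + 5(1−c).
Setting these equal: 6c = −3c + 5, so c = 5/9.
Therefore P2 plays R with probability 1 − 5/9 = 4/9.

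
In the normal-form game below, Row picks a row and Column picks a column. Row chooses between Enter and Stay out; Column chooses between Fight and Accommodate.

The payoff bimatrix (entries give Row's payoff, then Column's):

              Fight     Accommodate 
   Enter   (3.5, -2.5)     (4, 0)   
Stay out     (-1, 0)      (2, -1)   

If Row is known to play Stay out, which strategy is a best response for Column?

Fight

Against Stay out, Column earns 0 from Fight and -1 from Accommodate.
So Fight is the best response.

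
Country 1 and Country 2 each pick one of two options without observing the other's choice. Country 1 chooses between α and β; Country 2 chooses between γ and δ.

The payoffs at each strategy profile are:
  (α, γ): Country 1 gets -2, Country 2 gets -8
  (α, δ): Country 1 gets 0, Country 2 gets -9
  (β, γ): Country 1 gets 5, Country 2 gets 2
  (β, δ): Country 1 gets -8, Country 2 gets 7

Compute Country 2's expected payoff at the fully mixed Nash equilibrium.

-19/3

First find x, the probability Country 1 plays α, from Country 2's indifference between γ and δ: −8x + 2(1−x) = −9x + 7(1−x), giving x = 5/6.
Since Country 2 is indifferent in equilibrium, Country 2's expected payoff equals the payoff from either column against (5/6, 1/6). Using γ: −8(5/6) + 2(1/6) = -19/3.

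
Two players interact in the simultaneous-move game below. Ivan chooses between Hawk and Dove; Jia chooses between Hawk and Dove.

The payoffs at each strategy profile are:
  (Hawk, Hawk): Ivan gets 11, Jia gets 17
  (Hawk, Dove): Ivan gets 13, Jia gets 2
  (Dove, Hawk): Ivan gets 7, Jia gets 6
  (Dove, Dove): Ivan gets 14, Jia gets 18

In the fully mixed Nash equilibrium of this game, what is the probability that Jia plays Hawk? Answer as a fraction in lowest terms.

Let y be the probability that Jia plays Hawk. In a completely mixed equilibrium, Ivan must be indifferent between Hawk and Dove.
Ivan's expected payoff from Hawk is 11y + 13(1−y); from Dove it is 7y + 14(1−y).
Setting these equal: −2y + 13 = −7y + 14, so y = 1/5.

1/5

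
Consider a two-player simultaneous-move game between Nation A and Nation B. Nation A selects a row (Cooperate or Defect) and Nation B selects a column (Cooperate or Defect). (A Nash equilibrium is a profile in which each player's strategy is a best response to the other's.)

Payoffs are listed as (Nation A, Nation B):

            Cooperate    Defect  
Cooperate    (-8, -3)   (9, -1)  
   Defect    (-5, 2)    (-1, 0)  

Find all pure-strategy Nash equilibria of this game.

(Cooperate, Defect) and (Defect, Cooperate)

(Cooperate, Cooperate): Nation A prefers Defect (-5 > -8); Nation B prefers Defect (-1 > -3) — not an equilibrium.
(Cooperate, Defect): Nation A gets 9 ≥ -1 from Defect, and Nation B gets -1 ≥ -3 from Cooperate — Nash equilibrium.
(Defect, Cooperate): Nation A gets -5 ≥ -8 from Cooperate, and Nation B gets 2 ≥ 0 from Defect — Nash equilibrium.
(Defect, Defect): Nation A prefers Cooperate (9 > -1); Nation B prefers Cooperate (2 > 0) — not an equilibrium.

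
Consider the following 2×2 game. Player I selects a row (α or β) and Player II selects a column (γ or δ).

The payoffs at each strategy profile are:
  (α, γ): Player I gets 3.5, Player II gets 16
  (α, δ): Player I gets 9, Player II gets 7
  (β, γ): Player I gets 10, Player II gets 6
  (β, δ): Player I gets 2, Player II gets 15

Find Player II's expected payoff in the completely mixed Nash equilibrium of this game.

First find x, the probability Player I plays α, from Player II's indifference between γ and δ: 16x + 6(1−x) = 7x + 15(1−x), giving x = 1/2.
Since Player II is indifferent in equilibrium, Player II's expected payoff equals the payoff from either column against (1/2, 1/2). Using γ: 16(1/2) + 6(1/2) = 11.

11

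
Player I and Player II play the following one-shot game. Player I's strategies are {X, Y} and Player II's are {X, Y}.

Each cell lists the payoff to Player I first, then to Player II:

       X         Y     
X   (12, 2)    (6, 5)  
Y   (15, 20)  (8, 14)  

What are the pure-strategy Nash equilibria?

(X, X): Player I prefers Y (15 > 12); Player II prefers Y (5 > 2) — not an equilibrium.
(X, Y): Player I prefers Y (8 > 6) — not an equilibrium.
(Y, X): Player I gets 15 ≥ 12 from X, and Player II gets 20 ≥ 14 from Y — Nash equilibrium.
(Y, Y): Player II prefers X (20 > 14) — not an equilibrium.

(Y, X)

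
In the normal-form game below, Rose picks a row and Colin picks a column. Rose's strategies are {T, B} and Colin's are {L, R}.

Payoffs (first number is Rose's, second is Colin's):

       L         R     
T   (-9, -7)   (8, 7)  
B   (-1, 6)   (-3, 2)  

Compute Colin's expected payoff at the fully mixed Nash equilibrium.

28/9

First find x, the probability Rose plays T, from Colin's indifference between L and R: −7x + 6(1−x) = 7x + 2(1−x), giving x = 2/9.
Since Colin is indifferent in equilibrium, Colin's expected payoff equals the payoff from either column against (2/9, 7/9). Using L: −7(2/9) + 6(7/9) = 28/9.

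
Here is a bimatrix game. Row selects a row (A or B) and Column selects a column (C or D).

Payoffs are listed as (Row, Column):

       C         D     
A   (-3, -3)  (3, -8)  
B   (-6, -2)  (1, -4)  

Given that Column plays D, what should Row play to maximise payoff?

A

Against D, Row earns 3 from A and 1 from B.
So A is the best response.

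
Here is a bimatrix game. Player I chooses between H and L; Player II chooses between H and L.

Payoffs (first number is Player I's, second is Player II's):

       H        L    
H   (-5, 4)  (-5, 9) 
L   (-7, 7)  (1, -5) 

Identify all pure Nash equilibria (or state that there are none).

none

(H, H): Player II prefers L (9 > 4) — not an equilibrium.
(H, L): Player I prefers L (1 > -5) — not an equilibrium.
(L, H): Player I prefers H (-5 > -7) — not an equilibrium.
(L, L): Player II prefers H (7 > -5) — not an equilibrium.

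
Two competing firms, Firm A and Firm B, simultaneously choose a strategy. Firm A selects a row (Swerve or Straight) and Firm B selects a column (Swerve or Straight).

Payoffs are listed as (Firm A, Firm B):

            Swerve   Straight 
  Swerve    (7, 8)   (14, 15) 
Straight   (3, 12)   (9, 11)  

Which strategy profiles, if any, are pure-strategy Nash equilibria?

(Swerve, Straight)

(Swerve, Swerve): Firm B prefers Straight (15 > 8) — not an equilibrium.
(Swerve, Straight): Firm A gets 14 ≥ 9 from Straight, and Firm B gets 15 ≥ 8 from Swerve — Nash equilibrium.
(Straight, Swerve): Firm A prefers Swerve (7 > 3) — not an equilibrium.
(Straight, Straight): Firm A prefers Swerve (14 > 9); Firm B prefers Swerve (12 > 11) — not an equilibrium.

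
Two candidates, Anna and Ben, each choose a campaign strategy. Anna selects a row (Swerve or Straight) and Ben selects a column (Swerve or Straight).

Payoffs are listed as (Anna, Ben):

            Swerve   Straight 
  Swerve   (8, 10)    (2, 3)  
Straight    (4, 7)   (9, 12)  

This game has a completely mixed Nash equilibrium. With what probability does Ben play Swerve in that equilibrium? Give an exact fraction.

Let y be the probability that Ben plays Swerve. In a completely mixed equilibrium, Anna must be indifferent between Swerve and Straight.
Anna's expected payoff from Swerve is 8y + 2(1−y); from Straight it is 4y + 9(1−y).
Setting these equal: 6y + 2 = −5y + 9, so y = 7/11.

7/11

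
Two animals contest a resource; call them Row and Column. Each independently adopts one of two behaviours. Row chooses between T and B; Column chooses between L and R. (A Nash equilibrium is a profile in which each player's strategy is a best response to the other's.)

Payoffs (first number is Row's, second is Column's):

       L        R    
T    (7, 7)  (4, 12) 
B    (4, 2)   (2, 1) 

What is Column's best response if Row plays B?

L

Against B, Column earns 2 from L and 1 from R.
So L is the best response.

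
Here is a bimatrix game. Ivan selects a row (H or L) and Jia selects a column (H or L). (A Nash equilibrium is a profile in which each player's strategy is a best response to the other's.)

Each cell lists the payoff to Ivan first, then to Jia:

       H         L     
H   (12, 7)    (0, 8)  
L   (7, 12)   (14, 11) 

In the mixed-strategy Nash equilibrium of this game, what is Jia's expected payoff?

19/2

First find p, the probability Ivan plays H, from Jia's indifference between H and L: 7p + 12(1−p) = 8p + 11(1−p), giving p = 1/2.
Since Jia is indifferent in equilibrium, Jia's expected payoff equals the payoff from either column against (1/2, 1/2). Using H: 7(1/2) + 12(1/2) = 19/2.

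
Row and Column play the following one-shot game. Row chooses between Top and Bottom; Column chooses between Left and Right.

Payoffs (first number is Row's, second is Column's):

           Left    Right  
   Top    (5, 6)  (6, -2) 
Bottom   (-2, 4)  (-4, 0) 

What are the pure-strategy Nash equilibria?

(Top, Left): Row gets 5 ≥ -2 from Bottom, and Column gets 6 ≥ -2 from Right — Nash equilibrium.
(Top, Right): Column prefers Left (6 > -2) — not an equilibrium.
(Bottom, Left): Row prefers Top (5 > -2) — not an equilibrium.
(Bottom, Right): Row prefers Top (6 > -4); Column prefers Left (4 > 0) — not an equilibrium.

(Top, Left)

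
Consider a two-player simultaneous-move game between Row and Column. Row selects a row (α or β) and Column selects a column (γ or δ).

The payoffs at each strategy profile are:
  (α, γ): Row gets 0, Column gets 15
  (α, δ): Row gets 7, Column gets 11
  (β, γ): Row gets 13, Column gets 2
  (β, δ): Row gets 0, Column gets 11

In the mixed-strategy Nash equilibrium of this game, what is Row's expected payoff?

First find y, the probability Column plays γ, from Row's indifference between α and β: 7(1−y) = 13y, giving y = 7/20.
Since Row is indifferent in equilibrium, Row's expected payoff equals the payoff from either row against (7/20, 13/20). Using α: 7(13/20) = 91/20.

91/20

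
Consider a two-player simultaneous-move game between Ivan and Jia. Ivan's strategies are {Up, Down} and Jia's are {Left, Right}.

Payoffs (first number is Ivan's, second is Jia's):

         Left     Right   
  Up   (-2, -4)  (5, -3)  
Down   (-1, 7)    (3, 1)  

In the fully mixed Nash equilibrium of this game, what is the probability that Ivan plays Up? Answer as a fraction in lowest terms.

6/7

Let p be the probability that Ivan plays Up. In a completely mixed equilibrium, Jia must be indifferent between Left and Right.
Jia's expected payoff from Left is −4p + 7(1−p); from Right it is −3p + (1−p).
Setting these equal: −11p + 7 = −4p + 1, so p = 6/7.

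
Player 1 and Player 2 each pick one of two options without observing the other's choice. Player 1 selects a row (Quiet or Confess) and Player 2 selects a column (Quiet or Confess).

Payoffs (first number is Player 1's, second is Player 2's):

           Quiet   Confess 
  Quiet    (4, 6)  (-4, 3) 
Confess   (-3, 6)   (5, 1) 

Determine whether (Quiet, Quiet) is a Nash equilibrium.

Yes

At (Quiet, Quiet), Player 1 earns 4; switching to Confess would give -3, so Player 1 has no profitable deviation.
Player 2 earns 6; switching to Confess would give 3, so Player 2 has no profitable deviation.
Neither player can gain by a unilateral deviation, so this profile is a Nash equilibrium.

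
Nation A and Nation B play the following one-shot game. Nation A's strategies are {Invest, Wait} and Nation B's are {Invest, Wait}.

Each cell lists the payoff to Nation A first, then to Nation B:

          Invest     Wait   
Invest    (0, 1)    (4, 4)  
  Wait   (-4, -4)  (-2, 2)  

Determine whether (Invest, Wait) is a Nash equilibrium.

At (Invest, Wait), Nation A earns 4; switching to Wait would give -2, so Nation A has no profitable deviation.
Nation B earns 4; switching to Invest would give 1, so Nation B has no profitable deviation.
Neither player can gain by a unilateral deviation, so this profile is a Nash equilibrium.

Yes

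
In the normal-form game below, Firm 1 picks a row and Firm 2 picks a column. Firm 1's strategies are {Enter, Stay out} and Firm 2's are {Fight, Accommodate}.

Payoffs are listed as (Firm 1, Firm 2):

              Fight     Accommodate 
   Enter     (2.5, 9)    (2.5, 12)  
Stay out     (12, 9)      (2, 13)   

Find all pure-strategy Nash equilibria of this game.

(Enter, Accommodate)

(Enter, Fight): Firm 1 prefers Stay out (12 > 2.5); Firm 2 prefers Accommodate (12 > 9) — not an equilibrium.
(Enter, Accommodate): Firm 1 gets 2.5 ≥ 2 from Stay out, and Firm 2 gets 12 ≥ 9 from Fight — Nash equilibrium.
(Stay out, Fight): Firm 2 prefers Accommodate (13 > 9) — not an equilibrium.
(Stay out, Accommodate): Firm 1 prefers Enter (2.5 > 2) — not an equilibrium.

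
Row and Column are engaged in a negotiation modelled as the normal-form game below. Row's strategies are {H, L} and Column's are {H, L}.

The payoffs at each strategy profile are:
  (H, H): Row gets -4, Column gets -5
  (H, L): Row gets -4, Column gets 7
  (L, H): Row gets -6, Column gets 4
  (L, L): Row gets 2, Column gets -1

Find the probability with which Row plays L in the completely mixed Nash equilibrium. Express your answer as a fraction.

Let x be the probability that Row plays H. In a completely mixed equilibrium, Column must be indifferent between H and L.
Column's expected payoff from H is −5x + 4(1−x); from L it is 7x − (1−x).
Setting these equal: −9x + 4 = 8x − 1, so x = 5/17.
Therefore Row plays L with probability 1 − 5/17 = 12/17.

12/17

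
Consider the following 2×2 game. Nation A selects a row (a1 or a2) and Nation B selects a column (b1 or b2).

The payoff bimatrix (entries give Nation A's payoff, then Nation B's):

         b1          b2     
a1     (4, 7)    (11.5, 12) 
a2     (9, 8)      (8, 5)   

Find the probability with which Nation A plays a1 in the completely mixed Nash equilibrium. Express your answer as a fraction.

Let r be the probability that Nation A plays a1. In a completely mixed equilibrium, Nation B must be indifferent between b1 and b2.
Nation B's expected payoff from b1 is 7r + 8(1−r); from b2 it is 12r + 5(1−r).
Setting these equal: −r + 8 = 7r + 5, so r = 3/8.

3/8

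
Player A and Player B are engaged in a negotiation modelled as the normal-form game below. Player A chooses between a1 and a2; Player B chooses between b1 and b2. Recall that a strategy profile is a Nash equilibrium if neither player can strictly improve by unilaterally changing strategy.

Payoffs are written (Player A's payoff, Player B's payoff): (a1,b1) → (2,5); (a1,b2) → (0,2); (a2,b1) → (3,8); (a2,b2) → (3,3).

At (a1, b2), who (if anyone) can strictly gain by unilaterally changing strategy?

Player A at (a1, b2) earns 0; deviating to a2 yields 3 — a strict improvement.
Player B earns 2; deviating to b1 yields 5 — a strict improvement.
Both Player A and Player B have strictly profitable deviations.

Both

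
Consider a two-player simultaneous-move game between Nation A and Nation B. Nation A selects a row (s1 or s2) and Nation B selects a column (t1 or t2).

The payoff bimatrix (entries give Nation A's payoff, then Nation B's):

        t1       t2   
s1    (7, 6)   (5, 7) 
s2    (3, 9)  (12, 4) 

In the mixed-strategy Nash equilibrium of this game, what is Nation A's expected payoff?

69/11

First find y, the probability Nation B plays t1, from Nation A's indifference between s1 and s2: 7y + 5(1−y) = 3y + 12(1−y), giving y = 7/11.
Since Nation A is indifferent in equilibrium, Nation A's expected payoff equals the payoff from either row against (7/11, 4/11). Using s1: 7(7/11) + 5(4/11) = 69/11.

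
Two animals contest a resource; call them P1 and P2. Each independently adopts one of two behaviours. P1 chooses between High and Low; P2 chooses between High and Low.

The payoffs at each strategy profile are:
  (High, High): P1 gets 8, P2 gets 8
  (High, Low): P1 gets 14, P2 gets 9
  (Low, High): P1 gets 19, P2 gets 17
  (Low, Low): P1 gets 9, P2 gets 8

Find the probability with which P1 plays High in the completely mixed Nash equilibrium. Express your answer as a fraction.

9/10

Let r be the probability that P1 plays High. In a completely mixed equilibrium, P2 must be indifferent between High and Low.
P2's expected payoff from High is 8r + 17(1−r); from Low it is 9r + 8(1−r).
Setting these equal: −9r + 17 = r + 8, so r = 9/10.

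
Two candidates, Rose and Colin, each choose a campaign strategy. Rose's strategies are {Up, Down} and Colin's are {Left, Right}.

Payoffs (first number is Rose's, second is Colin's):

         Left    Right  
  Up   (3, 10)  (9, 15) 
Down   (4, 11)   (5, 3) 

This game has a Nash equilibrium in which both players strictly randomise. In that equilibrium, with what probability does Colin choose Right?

1/5

Let q be the probability that Colin plays Left. In a completely mixed equilibrium, Rose must be indifferent between Up and Down.
Rose's expected payoff from Up is 3q + 9(1−q); from Down it is 4q + 5(1−q).
Setting these equal: −6q + 9 = −q + 5, so q = 4/5.
Therefore Colin plays Right with probability 1 − 4/5 = 1/5.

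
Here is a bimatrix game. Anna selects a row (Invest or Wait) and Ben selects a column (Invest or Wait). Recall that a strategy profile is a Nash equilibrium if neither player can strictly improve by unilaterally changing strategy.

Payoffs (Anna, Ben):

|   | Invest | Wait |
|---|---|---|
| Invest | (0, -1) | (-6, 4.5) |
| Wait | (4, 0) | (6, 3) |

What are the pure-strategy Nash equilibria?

(Invest, Invest): Anna prefers Wait (4 > 0); Ben prefers Wait (4.5 > -1) — not an equilibrium.
(Invest, Wait): Anna prefers Wait (6 > -6) — not an equilibrium.
(Wait, Invest): Ben prefers Wait (3 > 0) — not an equilibrium.
(Wait, Wait): Anna gets 6 ≥ -6 from Invest, and Ben gets 3 ≥ 0 from Invest — Nash equilibrium.

(Wait, Wait)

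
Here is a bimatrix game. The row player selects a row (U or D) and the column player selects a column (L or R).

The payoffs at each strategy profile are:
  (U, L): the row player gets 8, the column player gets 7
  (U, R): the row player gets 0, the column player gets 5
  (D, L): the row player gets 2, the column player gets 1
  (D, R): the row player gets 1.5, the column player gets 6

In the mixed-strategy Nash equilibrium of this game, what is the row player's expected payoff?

First find q, the probability the column player plays L, from the row player's indifference between U and D: 8q = 2q + 1.5(1−q), giving q = 1/5.
Since the row player is indifferent in equilibrium, the row player's expected payoff equals the payoff from either row against (1/5, 4/5). Using U: 8(1/5) = 8/5.

8/5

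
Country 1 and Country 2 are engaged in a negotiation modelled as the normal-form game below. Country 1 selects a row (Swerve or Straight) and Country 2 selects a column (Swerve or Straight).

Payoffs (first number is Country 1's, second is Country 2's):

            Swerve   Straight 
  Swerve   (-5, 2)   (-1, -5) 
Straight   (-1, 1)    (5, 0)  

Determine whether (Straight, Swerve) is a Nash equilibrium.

At (Straight, Swerve), Country 1 earns -1; switching to Swerve would give -5, so Country 1 has no profitable deviation.
Country 2 earns 1; switching to Straight would give 0, so Country 2 has no profitable deviation.
Neither player can gain by a unilateral deviation, so this profile is a Nash equilibrium.

Yes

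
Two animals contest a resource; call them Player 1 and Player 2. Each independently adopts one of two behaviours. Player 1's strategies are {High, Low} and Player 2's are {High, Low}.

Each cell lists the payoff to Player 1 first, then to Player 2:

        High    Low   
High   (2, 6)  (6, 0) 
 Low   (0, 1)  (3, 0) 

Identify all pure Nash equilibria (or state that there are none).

(High, High): Player 1 gets 2 ≥ 0 from Low, and Player 2 gets 6 ≥ 0 from Low — Nash equilibrium.
(High, Low): Player 2 prefers High (6 > 0) — not an equilibrium.
(Low, High): Player 1 prefers High (2 > 0) — not an equilibrium.
(Low, Low): Player 1 prefers High (6 > 3); Player 2 prefers High (1 > 0) — not an equilibrium.

(High, High)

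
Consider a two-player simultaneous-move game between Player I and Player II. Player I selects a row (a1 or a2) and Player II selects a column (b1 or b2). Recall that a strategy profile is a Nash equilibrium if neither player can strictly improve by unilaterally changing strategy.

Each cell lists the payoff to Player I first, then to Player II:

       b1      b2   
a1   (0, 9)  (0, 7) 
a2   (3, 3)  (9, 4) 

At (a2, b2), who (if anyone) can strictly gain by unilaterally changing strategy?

Player I at (a2, b2) earns 9; deviating to a1 yields 0 — not better.
Player II earns 4; deviating to b1 yields 3 — not better.
Neither player can strictly improve; the profile is a Nash equilibrium.

Neither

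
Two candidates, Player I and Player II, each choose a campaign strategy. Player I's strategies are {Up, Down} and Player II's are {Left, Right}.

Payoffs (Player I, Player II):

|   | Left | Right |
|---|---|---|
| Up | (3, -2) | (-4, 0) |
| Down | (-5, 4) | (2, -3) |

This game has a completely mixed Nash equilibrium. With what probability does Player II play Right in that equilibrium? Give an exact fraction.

4/7

Let q be the probability that Player II plays Left. In a completely mixed equilibrium, Player I must be indifferent between Up and Down.
Player I's expected payoff from Up is 3q − 4(1−q); from Down it is −5q + 2(1−q).
Setting these equal: 7q − 4 = −7q + 2, so q = 3/7.
Therefore Player II plays Right with probability 1 − 3/7 = 4/7.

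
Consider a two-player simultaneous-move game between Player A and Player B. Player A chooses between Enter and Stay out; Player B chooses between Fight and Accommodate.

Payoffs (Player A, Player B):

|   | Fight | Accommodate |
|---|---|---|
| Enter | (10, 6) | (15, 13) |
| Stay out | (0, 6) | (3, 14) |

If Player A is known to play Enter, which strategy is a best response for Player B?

Accommodate

Against Enter, Player B earns 6 from Fight and 13 from Accommodate.
So Accommodate is the best response.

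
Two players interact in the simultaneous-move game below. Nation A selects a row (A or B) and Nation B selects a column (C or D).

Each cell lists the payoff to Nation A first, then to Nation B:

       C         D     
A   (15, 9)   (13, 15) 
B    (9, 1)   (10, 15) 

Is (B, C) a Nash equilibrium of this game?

At (B, C), Nation A earns 9; switching to A would give 15, so Nation A would deviate.
Nation B earns 1; switching to D would give 15, so Nation B would deviate.
Since at least one player can profitably deviate, this is not a Nash equilibrium.

No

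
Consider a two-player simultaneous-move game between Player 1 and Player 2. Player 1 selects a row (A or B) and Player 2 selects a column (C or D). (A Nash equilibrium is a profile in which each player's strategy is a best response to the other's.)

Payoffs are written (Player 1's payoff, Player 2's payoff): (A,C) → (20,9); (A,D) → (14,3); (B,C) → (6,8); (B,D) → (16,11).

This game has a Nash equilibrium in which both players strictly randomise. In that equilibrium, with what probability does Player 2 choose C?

1/8

Let c be the probability that Player 2 plays C. In a completely mixed equilibrium, Player 1 must be indifferent between A and B.
Player 1's expected payoff from A is 20c + 14(1−c); from B it is 6c + 16(1−c).
Setting these equal: 6c + 14 = −10c + 16, so c = 1/8.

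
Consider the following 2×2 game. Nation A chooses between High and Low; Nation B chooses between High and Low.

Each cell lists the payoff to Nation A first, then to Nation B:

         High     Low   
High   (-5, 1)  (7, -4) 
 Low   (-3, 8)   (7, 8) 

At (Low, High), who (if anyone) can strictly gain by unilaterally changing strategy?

Neither

Nation A at (Low, High) earns -3; deviating to High yields -5 — not better.
Nation B earns 8; deviating to Low yields 8 — not better.
Neither player can strictly improve; the profile is a Nash equilibrium.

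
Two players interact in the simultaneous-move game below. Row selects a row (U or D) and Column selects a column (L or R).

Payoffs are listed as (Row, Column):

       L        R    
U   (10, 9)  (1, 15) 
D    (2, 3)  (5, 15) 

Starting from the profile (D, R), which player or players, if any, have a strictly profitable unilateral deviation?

Neither

Row at (D, R) earns 5; deviating to U yields 1 — not better.
Column earns 15; deviating to L yields 3 — not better.
Neither player can strictly improve; the profile is a Nash equilibrium.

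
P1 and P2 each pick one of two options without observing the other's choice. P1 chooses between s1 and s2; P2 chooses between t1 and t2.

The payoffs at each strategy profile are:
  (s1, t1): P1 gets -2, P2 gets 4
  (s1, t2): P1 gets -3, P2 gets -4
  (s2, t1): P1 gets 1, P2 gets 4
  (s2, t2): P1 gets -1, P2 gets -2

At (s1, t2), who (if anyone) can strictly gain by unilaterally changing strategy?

P1 at (s1, t2) earns -3; deviating to s2 yields -1 — a strict improvement.
P2 earns -4; deviating to t1 yields 4 — a strict improvement.
Both P1 and P2 have strictly profitable deviations.

Both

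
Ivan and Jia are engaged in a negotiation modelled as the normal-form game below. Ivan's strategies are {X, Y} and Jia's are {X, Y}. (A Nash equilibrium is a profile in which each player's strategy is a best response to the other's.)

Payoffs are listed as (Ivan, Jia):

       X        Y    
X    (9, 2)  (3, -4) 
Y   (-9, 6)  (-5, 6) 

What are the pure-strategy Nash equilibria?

(X, X)

(X, X): Ivan gets 9 ≥ -9 from Y, and Jia gets 2 ≥ -4 from Y — Nash equilibrium.
(X, Y): Jia prefers X (2 > -4) — not an equilibrium.
(Y, X): Ivan prefers X (9 > -9) — not an equilibrium.
(Y, Y): Ivan prefers X (3 > -5) — not an equilibrium.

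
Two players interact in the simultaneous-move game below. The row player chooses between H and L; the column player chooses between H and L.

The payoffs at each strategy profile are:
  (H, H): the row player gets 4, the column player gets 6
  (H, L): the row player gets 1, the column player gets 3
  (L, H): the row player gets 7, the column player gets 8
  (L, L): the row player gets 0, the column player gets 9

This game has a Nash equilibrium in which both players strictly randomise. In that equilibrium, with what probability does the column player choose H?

Let q be the probability that the column player plays H. In a completely mixed equilibrium, the row player must be indifferent between H and L.
The row player's expected payoff from H is 4q + (1−q); from L it is 7q.
Setting these equal: 3q + 1 = 7q, so q = 1/4.

1/4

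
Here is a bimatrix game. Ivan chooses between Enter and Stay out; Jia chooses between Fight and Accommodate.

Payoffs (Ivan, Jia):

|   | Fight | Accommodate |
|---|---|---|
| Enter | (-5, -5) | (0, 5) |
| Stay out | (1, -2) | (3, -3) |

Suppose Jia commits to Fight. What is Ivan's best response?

Stay out

Against Fight, Ivan earns -5 from Enter and 1 from Stay out.
So Stay out is the best response.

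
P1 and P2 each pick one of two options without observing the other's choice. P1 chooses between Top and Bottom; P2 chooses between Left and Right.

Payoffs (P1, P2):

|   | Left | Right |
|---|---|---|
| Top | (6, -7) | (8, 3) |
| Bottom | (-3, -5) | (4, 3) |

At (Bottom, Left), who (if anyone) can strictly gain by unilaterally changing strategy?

Both

P1 at (Bottom, Left) earns -3; deviating to Top yields 6 — a strict improvement.
P2 earns -5; deviating to Right yields 3 — a strict improvement.
Both P1 and P2 have strictly profitable deviations.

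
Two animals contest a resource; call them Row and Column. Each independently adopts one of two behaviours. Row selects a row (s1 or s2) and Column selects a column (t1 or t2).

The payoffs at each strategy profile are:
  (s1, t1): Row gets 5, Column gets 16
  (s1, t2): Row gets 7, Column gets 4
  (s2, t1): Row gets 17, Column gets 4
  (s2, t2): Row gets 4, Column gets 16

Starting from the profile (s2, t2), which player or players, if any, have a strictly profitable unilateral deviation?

Row

Row at (s2, t2) earns 4; deviating to s1 yields 7 — a strict improvement.
Column earns 16; deviating to t1 yields 4 — not better.
Only Row has a strictly profitable deviation.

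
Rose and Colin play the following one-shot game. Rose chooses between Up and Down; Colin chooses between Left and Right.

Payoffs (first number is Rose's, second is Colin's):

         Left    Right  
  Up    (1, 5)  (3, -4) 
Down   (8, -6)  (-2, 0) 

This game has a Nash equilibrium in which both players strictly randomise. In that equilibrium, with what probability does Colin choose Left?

5/12

Let c be the probability that Colin plays Left. In a completely mixed equilibrium, Rose must be indifferent between Up and Down.
Rose's expected payoff from Up is c + 3(1−c); from Down it is 8c − 2(1−c).
Setting these equal: −2c + 3 = 10c − 2, so c = 5/12.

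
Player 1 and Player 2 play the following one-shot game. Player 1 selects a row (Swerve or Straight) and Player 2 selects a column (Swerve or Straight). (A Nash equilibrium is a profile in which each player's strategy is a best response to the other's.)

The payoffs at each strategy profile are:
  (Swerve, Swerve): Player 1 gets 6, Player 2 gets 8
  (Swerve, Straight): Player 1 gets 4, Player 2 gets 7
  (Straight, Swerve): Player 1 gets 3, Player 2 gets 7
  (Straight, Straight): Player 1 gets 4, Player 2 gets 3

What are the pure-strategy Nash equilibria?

(Swerve, Swerve)

(Swerve, Swerve): Player 1 gets 6 ≥ 3 from Straight, and Player 2 gets 8 ≥ 7 from Straight — Nash equilibrium.
(Swerve, Straight): Player 2 prefers Swerve (8 > 7) — not an equilibrium.
(Straight, Swerve): Player 1 prefers Swerve (6 > 3) — not an equilibrium.
(Straight, Straight): Player 2 prefers Swerve (7 > 3) — not an equilibrium.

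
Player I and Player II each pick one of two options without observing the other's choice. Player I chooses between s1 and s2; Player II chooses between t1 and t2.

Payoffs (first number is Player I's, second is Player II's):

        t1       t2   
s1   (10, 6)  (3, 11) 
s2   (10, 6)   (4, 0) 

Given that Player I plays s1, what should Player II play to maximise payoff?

Against s1, Player II earns 6 from t1 and 11 from t2.
So t2 is the best response.

t2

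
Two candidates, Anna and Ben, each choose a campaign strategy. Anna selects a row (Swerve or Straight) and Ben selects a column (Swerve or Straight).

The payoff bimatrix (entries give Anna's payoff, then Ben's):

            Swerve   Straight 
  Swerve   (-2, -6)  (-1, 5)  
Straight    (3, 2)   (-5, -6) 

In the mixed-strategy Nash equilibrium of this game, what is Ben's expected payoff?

-26/19

First find x, the probability Anna plays Swerve, from Ben's indifference between Swerve and Straight: −6x + 2(1−x) = 5x − 6(1−x), giving x = 8/19.
Since Ben is indifferent in equilibrium, Ben's expected payoff equals the payoff from either column against (8/19, 11/19). Using Swerve: −6(8/19) + 2(11/19) = -26/19.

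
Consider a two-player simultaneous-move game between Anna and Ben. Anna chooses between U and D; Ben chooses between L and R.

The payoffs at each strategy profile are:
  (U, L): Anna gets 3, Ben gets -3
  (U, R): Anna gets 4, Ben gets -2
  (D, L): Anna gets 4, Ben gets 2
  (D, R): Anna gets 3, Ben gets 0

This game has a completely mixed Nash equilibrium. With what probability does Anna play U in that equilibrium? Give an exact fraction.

2/3

Let p be the probability that Anna plays U. In a completely mixed equilibrium, Ben must be indifferent between L and R.
Ben's expected payoff from L is −3p + 2(1−p); from R it is −2p.
Setting these equal: −5p + 2 = −2p, so p = 2/3.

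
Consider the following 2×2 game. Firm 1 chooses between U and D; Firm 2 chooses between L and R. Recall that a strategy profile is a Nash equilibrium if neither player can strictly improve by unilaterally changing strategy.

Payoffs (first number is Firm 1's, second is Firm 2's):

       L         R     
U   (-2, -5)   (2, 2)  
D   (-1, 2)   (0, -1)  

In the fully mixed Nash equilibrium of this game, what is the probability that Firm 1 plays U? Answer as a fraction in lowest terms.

Let r be the probability that Firm 1 plays U. In a completely mixed equilibrium, Firm 2 must be indifferent between L and R.
Firm 2's expected payoff from L is −5r + 2(1−r); from R it is 2r − (1−r).
Setting these equal: −7r + 2 = 3r − 1, so r = 3/10.

3/10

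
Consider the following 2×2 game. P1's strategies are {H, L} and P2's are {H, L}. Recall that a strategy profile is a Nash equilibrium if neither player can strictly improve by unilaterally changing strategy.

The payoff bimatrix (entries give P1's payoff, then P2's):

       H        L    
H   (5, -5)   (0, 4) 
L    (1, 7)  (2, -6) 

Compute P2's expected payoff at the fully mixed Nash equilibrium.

-1/11

First find p, the probability P1 plays H, from P2's indifference between H and L: −5p + 7(1−p) = 4p − 6(1−p), giving p = 13/22.
Since P2 is indifferent in equilibrium, P2's expected payoff equals the payoff from either column against (13/22, 9/22). Using H: −5(13/22) + 7(9/22) = -1/11.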